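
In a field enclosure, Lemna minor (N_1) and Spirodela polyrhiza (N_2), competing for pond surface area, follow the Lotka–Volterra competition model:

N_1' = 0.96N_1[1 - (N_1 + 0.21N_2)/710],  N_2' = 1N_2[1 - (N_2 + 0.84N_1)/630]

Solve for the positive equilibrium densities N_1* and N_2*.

Setting both brackets to zero gives the nullclines N_1 + 0.21N_2 = 710 and 0.84N_1 + N_2 = 630.
Substituting N_2 = 630 - 0.84N_1 into the first: N_1(1 - 0.21·0.84) = 710 - 0.21·630.
So N_1* = 578/0.824 = 701, and then N_2* = 630 - 0.84·701 = 40.8.

N_1* ≈ 701, N_2* ≈ 40.8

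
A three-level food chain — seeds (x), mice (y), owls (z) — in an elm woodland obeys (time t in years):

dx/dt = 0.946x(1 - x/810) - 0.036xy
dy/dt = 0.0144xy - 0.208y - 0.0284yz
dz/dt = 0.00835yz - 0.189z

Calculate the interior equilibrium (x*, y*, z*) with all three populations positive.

x* ≈ 112, y* ≈ 22.6, z* ≈ 49.6

From dz/dt = 0: 0.00835y* = 0.189, so y* = 22.6.
From dx/dt = 0: 0.946(1 - x*/810) = 0.036·22.6, giving x* = 810·(1 - 0.861) = 112.
From dy/dt = 0: 0.0144·112 - 0.208 = 0.0284z*, so z* = 1.41/0.0284 = 49.6.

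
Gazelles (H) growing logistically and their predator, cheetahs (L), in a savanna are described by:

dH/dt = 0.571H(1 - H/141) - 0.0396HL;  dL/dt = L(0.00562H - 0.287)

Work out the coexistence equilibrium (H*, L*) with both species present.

From dL/dt = 0 with L > 0: 0.00562H* = 0.287, so H* = 51.1.
Substitute into dH/dt = 0: 0.571(1 - 51.1/141) = 0.0396L*.
The bracket is 0.638, giving L* = 0.364/0.0396 = 9.2.

H* ≈ 51.1, L* ≈ 9.2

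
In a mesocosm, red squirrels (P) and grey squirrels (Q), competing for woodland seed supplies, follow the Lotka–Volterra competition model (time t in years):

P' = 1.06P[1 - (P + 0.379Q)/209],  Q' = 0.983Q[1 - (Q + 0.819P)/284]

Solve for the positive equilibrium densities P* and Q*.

Setting both brackets to zero gives the nullclines P + 0.379Q = 209 and 0.819P + Q = 284.
Substituting Q = 284 - 0.819P into the first: P(1 - 0.379·0.819) = 209 - 0.379·284.
So P* = 101/0.69 = 147, and then Q* = 284 - 0.819·147 = 164.

P* ≈ 147, Q* ≈ 164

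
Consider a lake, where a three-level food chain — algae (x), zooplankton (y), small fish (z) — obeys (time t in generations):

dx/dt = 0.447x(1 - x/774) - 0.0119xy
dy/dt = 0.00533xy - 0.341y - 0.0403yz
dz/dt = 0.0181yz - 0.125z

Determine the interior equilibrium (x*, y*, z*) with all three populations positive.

From dz/dt = 0: 0.0181y* = 0.125, so y* = 6.91.
From dx/dt = 0: 0.447(1 - x*/774) = 0.0119·6.91, giving x* = 774·(1 - 0.184) = 632.
From dy/dt = 0: 0.00533·632 - 0.341 = 0.0403z*, so z* = 3.03/0.0403 = 75.1.

x* ≈ 632, y* ≈ 6.91, z* ≈ 75.1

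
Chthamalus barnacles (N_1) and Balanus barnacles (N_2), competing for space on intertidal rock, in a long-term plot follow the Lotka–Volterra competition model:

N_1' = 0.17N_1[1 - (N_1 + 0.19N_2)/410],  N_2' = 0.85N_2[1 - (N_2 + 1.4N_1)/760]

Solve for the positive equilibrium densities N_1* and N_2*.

Setting both brackets to zero gives the nullclines N_1 + 0.19N_2 = 410 and 1.4N_1 + N_2 = 760.
Substituting N_2 = 760 - 1.4N_1 into the first: N_1(1 - 0.19·1.4) = 410 - 0.19·760.
So N_1* = 266/0.734 = 362, and then N_2* = 760 - 1.4·362 = 253.

N_1* ≈ 362, N_2* ≈ 253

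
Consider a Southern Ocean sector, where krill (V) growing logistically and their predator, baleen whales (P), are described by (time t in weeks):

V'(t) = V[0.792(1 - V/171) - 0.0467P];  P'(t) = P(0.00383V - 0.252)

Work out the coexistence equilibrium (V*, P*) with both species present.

V* ≈ 65.8, P* ≈ 10.4

From dP/dt = 0 with P > 0: 0.00383V* = 0.252, so V* = 65.8.
Substitute into dV/dt = 0: 0.792(1 - 65.8/171) = 0.0467P*.
The bracket is 0.615, giving P* = 0.487/0.0467 = 10.4.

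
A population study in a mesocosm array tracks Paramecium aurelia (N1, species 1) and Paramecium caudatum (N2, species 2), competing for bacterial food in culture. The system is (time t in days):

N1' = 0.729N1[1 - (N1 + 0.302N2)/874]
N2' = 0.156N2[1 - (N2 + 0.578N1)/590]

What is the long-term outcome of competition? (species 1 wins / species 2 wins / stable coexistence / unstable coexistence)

Compare the nullcline intercepts: K1/α12 = 874/0.302 = 2890 > K2 = 590; K2/α21 = 590/0.578 = 1020 > K1 = 874.
Since both inequalities hold, each species can invade when rare, so the interior equilibrium is stable.

stable coexistence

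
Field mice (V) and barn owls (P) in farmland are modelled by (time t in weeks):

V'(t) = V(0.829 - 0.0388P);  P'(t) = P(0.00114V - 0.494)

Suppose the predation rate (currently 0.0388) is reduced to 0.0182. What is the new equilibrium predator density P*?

At the interior fixed point, setting dV/dt = 0 with V > 0 fixes P* = (prey growth rate)/(VP coefficient) — independent of the other coefficients.
With the change, P* = 0.829/0.0182 = 45.5; it rises from 21.4.

P* ≈ 45.5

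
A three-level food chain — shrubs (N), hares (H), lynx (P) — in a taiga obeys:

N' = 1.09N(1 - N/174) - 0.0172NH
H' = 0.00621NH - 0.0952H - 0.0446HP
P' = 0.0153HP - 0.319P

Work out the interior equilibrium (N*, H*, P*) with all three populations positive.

N* ≈ 117, H* ≈ 20.8, P* ≈ 14.1

From dP/dt = 0: 0.0153H* = 0.319, so H* = 20.8.
From dN/dt = 0: 1.09(1 - N*/174) = 0.0172·20.8, giving N* = 174·(1 - 0.329) = 117.
From dH/dt = 0: 0.00621·117 - 0.0952 = 0.0446P*, so P* = 0.63/0.0446 = 14.1.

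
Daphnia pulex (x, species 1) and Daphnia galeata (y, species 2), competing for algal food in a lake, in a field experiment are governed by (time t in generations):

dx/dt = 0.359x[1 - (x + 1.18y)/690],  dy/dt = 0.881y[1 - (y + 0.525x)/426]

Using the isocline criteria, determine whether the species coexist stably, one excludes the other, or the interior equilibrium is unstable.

stable coexistence

Compare the nullcline intercepts: K1/α12 = 690/1.18 = 585 > K2 = 426; K2/α21 = 426/0.525 = 811 > K1 = 690.
Since both inequalities hold, each species can invade when rare, so the interior equilibrium is stable.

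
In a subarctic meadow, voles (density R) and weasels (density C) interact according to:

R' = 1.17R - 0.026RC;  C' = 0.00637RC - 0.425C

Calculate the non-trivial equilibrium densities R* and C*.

R* ≈ 66.7, C* ≈ 45

Set dC/dt = 0 with C > 0: 0.00637R - 0.425 = 0, so R* = 0.425/0.00637 = 66.7.
Set dR/dt = 0 with R > 0: 1.17 - 0.026C = 0, so C* = 1.17/0.026 = 45.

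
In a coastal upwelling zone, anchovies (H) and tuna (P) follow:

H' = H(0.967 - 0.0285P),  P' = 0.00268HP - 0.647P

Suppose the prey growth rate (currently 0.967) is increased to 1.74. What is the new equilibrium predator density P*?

P* ≈ 61.1

At the interior fixed point, setting dH/dt = 0 with H > 0 fixes P* = (prey growth rate)/(HP coefficient) — independent of the other coefficients.
With the change, P* = 1.74/0.0285 = 61.1; it rises from 33.9.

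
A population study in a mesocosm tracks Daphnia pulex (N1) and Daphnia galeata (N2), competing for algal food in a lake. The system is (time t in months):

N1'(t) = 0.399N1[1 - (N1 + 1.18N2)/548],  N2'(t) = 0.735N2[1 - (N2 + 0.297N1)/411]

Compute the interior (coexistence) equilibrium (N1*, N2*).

Setting both brackets to zero gives the nullclines N1 + 1.18N2 = 548 and 0.297N1 + N2 = 411.
Substituting N2 = 411 - 0.297N1 into the first: N1(1 - 1.18·0.297) = 548 - 1.18·411.
So N1* = 63/0.65 = 97, and then N2* = 411 - 0.297·97 = 382.

N1* ≈ 97, N2* ≈ 382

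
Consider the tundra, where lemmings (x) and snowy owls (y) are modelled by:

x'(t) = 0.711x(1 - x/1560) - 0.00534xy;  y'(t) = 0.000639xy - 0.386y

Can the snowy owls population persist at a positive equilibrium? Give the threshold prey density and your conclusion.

Threshold x = 604; K > 604, so yes, the predator persists.

The predator equation gives dy/dt > 0 only when x > 0.386/0.000639 = 604.
Without the predator, x → K = 1560. Since 1560 > 604, the predator can invade and persist.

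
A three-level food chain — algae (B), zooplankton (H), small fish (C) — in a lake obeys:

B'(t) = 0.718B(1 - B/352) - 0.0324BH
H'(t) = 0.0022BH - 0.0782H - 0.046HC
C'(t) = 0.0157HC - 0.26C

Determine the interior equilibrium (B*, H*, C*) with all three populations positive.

B* ≈ 89, H* ≈ 16.6, C* ≈ 2.55

From dC/dt = 0: 0.0157H* = 0.26, so H* = 16.6.
From dB/dt = 0: 0.718(1 - B*/352) = 0.0324·16.6, giving B* = 352·(1 - 0.747) = 89.
From dH/dt = 0: 0.0022·89 - 0.0782 = 0.046C*, so C* = 0.117/0.046 = 2.55.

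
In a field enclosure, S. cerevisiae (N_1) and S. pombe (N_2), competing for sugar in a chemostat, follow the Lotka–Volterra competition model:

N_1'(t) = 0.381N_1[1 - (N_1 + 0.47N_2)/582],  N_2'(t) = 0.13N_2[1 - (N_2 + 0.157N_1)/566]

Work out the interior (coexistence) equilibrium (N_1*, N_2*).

Setting both brackets to zero gives the nullclines N_1 + 0.47N_2 = 582 and 0.157N_1 + N_2 = 566.
Substituting N_2 = 566 - 0.157N_1 into the first: N_1(1 - 0.47·0.157) = 582 - 0.47·566.
So N_1* = 316/0.926 = 341, and then N_2* = 566 - 0.157·341 = 512.

N_1* ≈ 341, N_2* ≈ 512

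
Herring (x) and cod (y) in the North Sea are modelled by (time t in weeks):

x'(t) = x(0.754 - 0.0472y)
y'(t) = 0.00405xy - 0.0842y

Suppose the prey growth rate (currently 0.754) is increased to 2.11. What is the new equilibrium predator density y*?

At the interior fixed point, setting dx/dt = 0 with x > 0 fixes y* = (prey growth rate)/(xy coefficient) — independent of the other coefficients.
With the change, y* = 2.11/0.0472 = 44.7; it rises from 16.

y* ≈ 44.7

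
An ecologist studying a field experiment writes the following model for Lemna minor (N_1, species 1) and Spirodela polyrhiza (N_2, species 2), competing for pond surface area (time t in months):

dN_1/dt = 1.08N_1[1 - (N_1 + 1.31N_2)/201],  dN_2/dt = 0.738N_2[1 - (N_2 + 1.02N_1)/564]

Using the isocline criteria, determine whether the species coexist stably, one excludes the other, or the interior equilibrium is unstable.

Compare the nullcline intercepts: K1/α12 = 201/1.31 = 153 < K2 = 564; K2/α21 = 564/1.02 = 553 > K1 = 201.
Since the inequalities point opposite ways, species 2 can invade but species 1 cannot.

species 2 excludes species 1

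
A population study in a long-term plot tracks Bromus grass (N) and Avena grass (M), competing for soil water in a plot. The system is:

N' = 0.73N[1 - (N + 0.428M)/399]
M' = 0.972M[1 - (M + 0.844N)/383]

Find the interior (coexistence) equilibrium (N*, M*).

Setting both brackets to zero gives the nullclines N + 0.428M = 399 and 0.844N + M = 383.
Substituting M = 383 - 0.844N into the first: N(1 - 0.428·0.844) = 399 - 0.428·383.
So N* = 235/0.639 = 368, and then M* = 383 - 0.844·368 = 72.4.

N* ≈ 368, M* ≈ 72.4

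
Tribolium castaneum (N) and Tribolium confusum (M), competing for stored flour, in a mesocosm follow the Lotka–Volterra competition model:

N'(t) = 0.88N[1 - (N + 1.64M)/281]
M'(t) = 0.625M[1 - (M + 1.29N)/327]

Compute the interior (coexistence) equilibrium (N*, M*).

Setting both brackets to zero gives the nullclines N + 1.64M = 281 and 1.29N + M = 327.
Substituting M = 327 - 1.29N into the first: N(1 - 1.64·1.29) = 281 - 1.64·327.
So N* = -255/-1.12 = 229, and then M* = 327 - 1.29·229 = 31.8.

N* ≈ 229, M* ≈ 31.8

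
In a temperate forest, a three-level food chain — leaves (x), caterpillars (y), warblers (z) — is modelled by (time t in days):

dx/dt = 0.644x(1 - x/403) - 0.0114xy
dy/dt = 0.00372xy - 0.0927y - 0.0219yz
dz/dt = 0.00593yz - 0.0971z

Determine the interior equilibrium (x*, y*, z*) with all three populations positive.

x* ≈ 286, y* ≈ 16.4, z* ≈ 44.4

From dz/dt = 0: 0.00593y* = 0.0971, so y* = 16.4.
From dx/dt = 0: 0.644(1 - x*/403) = 0.0114·16.4, giving x* = 403·(1 - 0.29) = 286.
From dy/dt = 0: 0.00372·286 - 0.0927 = 0.0219z*, so z* = 0.972/0.0219 = 44.4.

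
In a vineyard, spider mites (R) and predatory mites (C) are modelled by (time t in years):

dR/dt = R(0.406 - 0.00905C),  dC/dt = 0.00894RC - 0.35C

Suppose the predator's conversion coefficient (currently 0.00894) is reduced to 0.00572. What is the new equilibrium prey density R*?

R* ≈ 61.2

At the interior fixed point, setting dC/dt = 0 with C > 0 fixes R* = (predator death rate)/(RC coefficient) — independent of the other coefficients.
With the change, R* = 0.35/0.00572 = 61.2; it rises from 39.1.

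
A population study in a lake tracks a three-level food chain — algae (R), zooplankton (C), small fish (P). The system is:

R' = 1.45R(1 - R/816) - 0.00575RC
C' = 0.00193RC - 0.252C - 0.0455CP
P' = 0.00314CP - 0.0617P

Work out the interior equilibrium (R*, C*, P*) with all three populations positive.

From dP/dt = 0: 0.00314C* = 0.0617, so C* = 19.6.
From dR/dt = 0: 1.45(1 - R*/816) = 0.00575·19.6, giving R* = 816·(1 - 0.0779) = 752.
From dC/dt = 0: 0.00193·752 - 0.252 = 0.0455P*, so P* = 1.2/0.0455 = 26.4.

R* ≈ 752, C* ≈ 19.6, P* ≈ 26.4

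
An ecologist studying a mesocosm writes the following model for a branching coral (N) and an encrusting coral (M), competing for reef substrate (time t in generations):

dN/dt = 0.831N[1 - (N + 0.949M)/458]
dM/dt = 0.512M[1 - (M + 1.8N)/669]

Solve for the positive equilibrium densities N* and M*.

Setting both brackets to zero gives the nullclines N + 0.949M = 458 and 1.8N + M = 669.
Substituting M = 669 - 1.8N into the first: N(1 - 0.949·1.8) = 458 - 0.949·669.
So N* = -177/-0.708 = 250, and then M* = 669 - 1.8·250 = 219.

N* ≈ 250, M* ≈ 219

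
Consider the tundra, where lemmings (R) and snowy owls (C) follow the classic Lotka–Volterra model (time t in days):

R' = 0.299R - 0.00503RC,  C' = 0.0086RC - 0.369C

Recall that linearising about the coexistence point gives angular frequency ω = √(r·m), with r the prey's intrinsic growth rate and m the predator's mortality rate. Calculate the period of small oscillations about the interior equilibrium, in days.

Here r = 0.299 and m = 0.369, so r·m = 0.11.
ω = √0.11 = 0.332 per day, hence T = 2π/ω ≈ 18.9 days.

T ≈ 18.9 days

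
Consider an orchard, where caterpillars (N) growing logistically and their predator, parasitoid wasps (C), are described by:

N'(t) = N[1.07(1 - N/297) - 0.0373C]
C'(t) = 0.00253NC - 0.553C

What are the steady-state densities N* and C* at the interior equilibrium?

N* ≈ 219, C* ≈ 7.57

From dC/dt = 0 with C > 0: 0.00253N* = 0.553, so N* = 219.
Substitute into dN/dt = 0: 1.07(1 - 219/297) = 0.0373C*.
The bracket is 0.264, giving C* = 0.283/0.0373 = 7.57.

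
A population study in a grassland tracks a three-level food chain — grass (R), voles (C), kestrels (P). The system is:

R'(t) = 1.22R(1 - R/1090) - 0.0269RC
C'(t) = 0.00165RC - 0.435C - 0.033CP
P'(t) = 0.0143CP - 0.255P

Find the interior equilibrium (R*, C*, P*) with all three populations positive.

From dP/dt = 0: 0.0143C* = 0.255, so C* = 17.8.
From dR/dt = 0: 1.22(1 - R*/1090) = 0.0269·17.8, giving R* = 1090·(1 - 0.393) = 661.
From dC/dt = 0: 0.00165·661 - 0.435 = 0.033P*, so P* = 0.656/0.033 = 19.9.

R* ≈ 661, C* ≈ 17.8, P* ≈ 19.9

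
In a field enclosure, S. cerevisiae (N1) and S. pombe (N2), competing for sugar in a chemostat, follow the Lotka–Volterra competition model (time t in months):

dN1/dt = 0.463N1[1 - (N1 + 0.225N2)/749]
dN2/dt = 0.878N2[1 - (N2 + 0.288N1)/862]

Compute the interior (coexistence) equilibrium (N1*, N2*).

N1* ≈ 594, N2* ≈ 691

Setting both brackets to zero gives the nullclines N1 + 0.225N2 = 749 and 0.288N1 + N2 = 862.
Substituting N2 = 862 - 0.288N1 into the first: N1(1 - 0.225·0.288) = 749 - 0.225·862.
So N1* = 555/0.935 = 594, and then N2* = 862 - 0.288·594 = 691.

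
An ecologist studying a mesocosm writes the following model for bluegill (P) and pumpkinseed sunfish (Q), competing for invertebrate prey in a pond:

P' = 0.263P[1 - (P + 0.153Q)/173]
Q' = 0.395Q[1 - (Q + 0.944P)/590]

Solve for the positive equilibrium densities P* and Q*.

Setting both brackets to zero gives the nullclines P + 0.153Q = 173 and 0.944P + Q = 590.
Substituting Q = 590 - 0.944P into the first: P(1 - 0.153·0.944) = 173 - 0.153·590.
So P* = 82.7/0.856 = 96.7, and then Q* = 590 - 0.944·96.7 = 499.

P* ≈ 96.7, Q* ≈ 499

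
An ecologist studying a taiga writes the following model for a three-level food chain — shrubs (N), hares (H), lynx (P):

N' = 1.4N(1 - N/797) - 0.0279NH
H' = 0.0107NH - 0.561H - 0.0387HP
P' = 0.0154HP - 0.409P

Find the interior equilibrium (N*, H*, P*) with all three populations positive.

From dP/dt = 0: 0.0154H* = 0.409, so H* = 26.6.
From dN/dt = 0: 1.4(1 - N*/797) = 0.0279·26.6, giving N* = 797·(1 - 0.529) = 375.
From dH/dt = 0: 0.0107·375 - 0.561 = 0.0387P*, so P* = 3.45/0.0387 = 89.2.

N* ≈ 375, H* ≈ 26.6, P* ≈ 89.2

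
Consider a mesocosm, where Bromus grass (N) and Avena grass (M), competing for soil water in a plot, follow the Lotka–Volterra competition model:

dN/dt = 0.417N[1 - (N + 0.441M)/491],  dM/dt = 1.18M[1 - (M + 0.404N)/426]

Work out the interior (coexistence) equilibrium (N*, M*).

Setting both brackets to zero gives the nullclines N + 0.441M = 491 and 0.404N + M = 426.
Substituting M = 426 - 0.404N into the first: N(1 - 0.441·0.404) = 491 - 0.441·426.
So N* = 303/0.822 = 369, and then M* = 426 - 0.404·369 = 277.

N* ≈ 369, M* ≈ 277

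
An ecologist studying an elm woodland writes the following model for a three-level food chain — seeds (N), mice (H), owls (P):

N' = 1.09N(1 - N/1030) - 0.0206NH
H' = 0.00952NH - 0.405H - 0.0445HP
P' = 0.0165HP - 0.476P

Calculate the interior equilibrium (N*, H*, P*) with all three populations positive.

From dP/dt = 0: 0.0165H* = 0.476, so H* = 28.8.
From dN/dt = 0: 1.09(1 - N*/1030) = 0.0206·28.8, giving N* = 1030·(1 - 0.545) = 468.
From dH/dt = 0: 0.00952·468 - 0.405 = 0.0445P*, so P* = 4.05/0.0445 = 91.1.

N* ≈ 468, H* ≈ 28.8, P* ≈ 91.1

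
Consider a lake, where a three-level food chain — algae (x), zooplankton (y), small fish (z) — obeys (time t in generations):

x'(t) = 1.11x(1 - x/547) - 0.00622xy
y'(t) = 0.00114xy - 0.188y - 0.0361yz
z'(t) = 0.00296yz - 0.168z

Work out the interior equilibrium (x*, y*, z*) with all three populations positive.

x* ≈ 373, y* ≈ 56.8, z* ≈ 6.57

From dz/dt = 0: 0.00296y* = 0.168, so y* = 56.8.
From dx/dt = 0: 1.11(1 - x*/547) = 0.00622·56.8, giving x* = 547·(1 - 0.318) = 373.
From dy/dt = 0: 0.00114·373 - 0.188 = 0.0361z*, so z* = 0.237/0.0361 = 6.57.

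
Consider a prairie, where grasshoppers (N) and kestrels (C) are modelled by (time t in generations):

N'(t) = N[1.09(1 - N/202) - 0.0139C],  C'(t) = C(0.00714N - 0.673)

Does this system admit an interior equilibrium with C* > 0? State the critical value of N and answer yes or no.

Threshold N = 94.3; K > 94.3, so yes, the predator persists.

The predator equation gives dC/dt > 0 only when N > 0.673/0.00714 = 94.3.
Without the predator, N → K = 202. Since 202 > 94.3, the predator can invade and persist.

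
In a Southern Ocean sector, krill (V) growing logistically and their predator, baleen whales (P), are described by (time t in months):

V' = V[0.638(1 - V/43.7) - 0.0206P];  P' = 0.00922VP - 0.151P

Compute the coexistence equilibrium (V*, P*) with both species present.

From dP/dt = 0 with P > 0: 0.00922V* = 0.151, so V* = 16.4.
Substitute into dV/dt = 0: 0.638(1 - 16.4/43.7) = 0.0206P*.
The bracket is 0.625, giving P* = 0.399/0.0206 = 19.4.

V* ≈ 16.4, P* ≈ 19.4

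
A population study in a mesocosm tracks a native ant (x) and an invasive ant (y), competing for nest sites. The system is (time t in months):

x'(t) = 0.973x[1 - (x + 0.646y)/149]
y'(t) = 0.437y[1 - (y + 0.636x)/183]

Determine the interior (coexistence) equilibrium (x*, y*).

x* ≈ 52.2, y* ≈ 150

Setting both brackets to zero gives the nullclines x + 0.646y = 149 and 0.636x + y = 183.
Substituting y = 183 - 0.636x into the first: x(1 - 0.646·0.636) = 149 - 0.646·183.
So x* = 30.8/0.589 = 52.2, and then y* = 183 - 0.636·52.2 = 150.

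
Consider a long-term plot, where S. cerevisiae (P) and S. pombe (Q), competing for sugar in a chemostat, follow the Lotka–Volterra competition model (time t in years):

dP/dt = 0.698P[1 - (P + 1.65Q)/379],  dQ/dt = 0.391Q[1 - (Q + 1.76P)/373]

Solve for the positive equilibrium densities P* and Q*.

Setting both brackets to zero gives the nullclines P + 1.65Q = 379 and 1.76P + Q = 373.
Substituting Q = 373 - 1.76P into the first: P(1 - 1.65·1.76) = 379 - 1.65·373.
So P* = -236/-1.9 = 124, and then Q* = 373 - 1.76·124 = 154.

P* ≈ 124, Q* ≈ 154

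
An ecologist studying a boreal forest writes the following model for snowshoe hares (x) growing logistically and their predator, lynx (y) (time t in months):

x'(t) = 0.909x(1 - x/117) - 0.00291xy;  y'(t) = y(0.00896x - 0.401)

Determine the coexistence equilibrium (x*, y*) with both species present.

From dy/dt = 0 with y > 0: 0.00896x* = 0.401, so x* = 44.8.
Substitute into dx/dt = 0: 0.909(1 - 44.8/117) = 0.00291y*.
The bracket is 0.617, giving y* = 0.561/0.00291 = 193.

x* ≈ 44.8, y* ≈ 193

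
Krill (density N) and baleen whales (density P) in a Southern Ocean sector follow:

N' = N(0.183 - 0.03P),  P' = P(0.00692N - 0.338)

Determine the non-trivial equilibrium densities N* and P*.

Set dP/dt = 0 with P > 0: 0.00692N - 0.338 = 0, so N* = 0.338/0.00692 = 48.8.
Set dN/dt = 0 with N > 0: 0.183 - 0.03P = 0, so P* = 0.183/0.03 = 6.1.

N* ≈ 48.8, P* ≈ 6.1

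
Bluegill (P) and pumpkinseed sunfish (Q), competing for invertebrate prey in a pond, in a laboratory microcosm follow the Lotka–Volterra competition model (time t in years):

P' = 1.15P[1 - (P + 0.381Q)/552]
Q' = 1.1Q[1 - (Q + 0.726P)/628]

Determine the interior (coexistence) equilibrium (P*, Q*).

P* ≈ 432, Q* ≈ 314

Setting both brackets to zero gives the nullclines P + 0.381Q = 552 and 0.726P + Q = 628.
Substituting Q = 628 - 0.726P into the first: P(1 - 0.381·0.726) = 552 - 0.381·628.
So P* = 313/0.723 = 432, and then Q* = 628 - 0.726·432 = 314.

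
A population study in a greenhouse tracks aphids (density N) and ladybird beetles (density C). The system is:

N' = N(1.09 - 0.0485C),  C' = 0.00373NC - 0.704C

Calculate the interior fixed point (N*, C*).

Set dC/dt = 0 with C > 0: 0.00373N - 0.704 = 0, so N* = 0.704/0.00373 = 189.
Set dN/dt = 0 with N > 0: 1.09 - 0.0485C = 0, so C* = 1.09/0.0485 = 22.5.

N* ≈ 189, C* ≈ 22.5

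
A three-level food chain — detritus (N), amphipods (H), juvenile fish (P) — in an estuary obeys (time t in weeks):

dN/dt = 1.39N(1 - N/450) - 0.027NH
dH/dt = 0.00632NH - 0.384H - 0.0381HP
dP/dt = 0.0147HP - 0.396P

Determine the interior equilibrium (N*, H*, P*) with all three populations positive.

From dP/dt = 0: 0.0147H* = 0.396, so H* = 26.9.
From dN/dt = 0: 1.39(1 - N*/450) = 0.027·26.9, giving N* = 450·(1 - 0.523) = 215.
From dH/dt = 0: 0.00632·215 - 0.384 = 0.0381P*, so P* = 0.972/0.0381 = 25.5.

N* ≈ 215, H* ≈ 26.9, P* ≈ 25.5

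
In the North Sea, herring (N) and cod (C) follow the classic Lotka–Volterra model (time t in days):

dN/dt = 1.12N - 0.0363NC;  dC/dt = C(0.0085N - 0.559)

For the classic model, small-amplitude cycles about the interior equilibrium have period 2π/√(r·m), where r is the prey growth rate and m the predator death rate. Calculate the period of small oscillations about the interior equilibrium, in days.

Here r = 1.12 and m = 0.559, so r·m = 0.626.
ω = √0.626 = 0.791 per day, hence T = 2π/ω ≈ 7.94 days.

T ≈ 7.94 days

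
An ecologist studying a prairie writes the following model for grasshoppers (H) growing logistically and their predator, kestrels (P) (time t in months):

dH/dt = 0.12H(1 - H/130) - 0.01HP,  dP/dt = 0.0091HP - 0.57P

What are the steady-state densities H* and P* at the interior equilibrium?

From dP/dt = 0 with P > 0: 0.0091H* = 0.57, so H* = 62.6.
Substitute into dH/dt = 0: 0.12(1 - 62.6/130) = 0.01P*.
The bracket is 0.518, giving P* = 0.0622/0.01 = 6.22.

H* ≈ 62.6, P* ≈ 6.22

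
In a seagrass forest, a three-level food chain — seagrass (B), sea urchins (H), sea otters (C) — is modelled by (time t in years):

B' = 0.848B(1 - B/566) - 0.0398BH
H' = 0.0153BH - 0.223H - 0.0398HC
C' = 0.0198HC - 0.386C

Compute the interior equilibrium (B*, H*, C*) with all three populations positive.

B* ≈ 48.1, H* ≈ 19.5, C* ≈ 12.9

From dC/dt = 0: 0.0198H* = 0.386, so H* = 19.5.
From dB/dt = 0: 0.848(1 - B*/566) = 0.0398·19.5, giving B* = 566·(1 - 0.915) = 48.1.
From dH/dt = 0: 0.0153·48.1 - 0.223 = 0.0398C*, so C* = 0.513/0.0398 = 12.9.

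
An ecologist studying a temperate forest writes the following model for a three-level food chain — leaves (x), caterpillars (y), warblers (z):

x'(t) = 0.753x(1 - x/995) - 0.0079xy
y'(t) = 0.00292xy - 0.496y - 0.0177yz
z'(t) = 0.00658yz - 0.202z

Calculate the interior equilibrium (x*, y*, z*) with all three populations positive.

From dz/dt = 0: 0.00658y* = 0.202, so y* = 30.7.
From dx/dt = 0: 0.753(1 - x*/995) = 0.0079·30.7, giving x* = 995·(1 - 0.322) = 675.
From dy/dt = 0: 0.00292·675 - 0.496 = 0.0177z*, so z* = 1.47/0.0177 = 83.3.

x* ≈ 675, y* ≈ 30.7, z* ≈ 83.3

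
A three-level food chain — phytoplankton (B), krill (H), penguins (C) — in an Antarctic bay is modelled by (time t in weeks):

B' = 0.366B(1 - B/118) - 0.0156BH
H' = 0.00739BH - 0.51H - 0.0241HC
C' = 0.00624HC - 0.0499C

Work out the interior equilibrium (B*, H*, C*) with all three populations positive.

From dC/dt = 0: 0.00624H* = 0.0499, so H* = 8.
From dB/dt = 0: 0.366(1 - B*/118) = 0.0156·8, giving B* = 118·(1 - 0.341) = 77.8.
From dH/dt = 0: 0.00739·77.8 - 0.51 = 0.0241C*, so C* = 0.0648/0.0241 = 2.69.

B* ≈ 77.8, H* ≈ 8, C* ≈ 2.69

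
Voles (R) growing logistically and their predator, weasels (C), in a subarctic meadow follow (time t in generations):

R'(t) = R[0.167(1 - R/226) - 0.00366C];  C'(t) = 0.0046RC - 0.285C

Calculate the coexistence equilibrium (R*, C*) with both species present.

R* ≈ 62, C* ≈ 33.1

From dC/dt = 0 with C > 0: 0.0046R* = 0.285, so R* = 62.
Substitute into dR/dt = 0: 0.167(1 - 62/226) = 0.00366C*.
The bracket is 0.726, giving C* = 0.121/0.00366 = 33.1.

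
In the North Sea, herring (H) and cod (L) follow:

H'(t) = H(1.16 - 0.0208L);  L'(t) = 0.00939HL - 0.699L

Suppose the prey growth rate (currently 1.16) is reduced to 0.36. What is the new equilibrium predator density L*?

L* ≈ 17.3

At the interior fixed point, setting dH/dt = 0 with H > 0 fixes L* = (prey growth rate)/(HL coefficient) — independent of the other coefficients.
With the change, L* = 0.36/0.0208 = 17.3; it falls from 55.8.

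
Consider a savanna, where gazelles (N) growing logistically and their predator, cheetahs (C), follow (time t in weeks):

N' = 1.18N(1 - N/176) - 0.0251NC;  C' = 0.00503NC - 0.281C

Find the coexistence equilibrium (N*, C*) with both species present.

From dC/dt = 0 with C > 0: 0.00503N* = 0.281, so N* = 55.9.
Substitute into dN/dt = 0: 1.18(1 - 55.9/176) = 0.0251C*.
The bracket is 0.683, giving C* = 0.805/0.0251 = 32.1.

N* ≈ 55.9, C* ≈ 32.1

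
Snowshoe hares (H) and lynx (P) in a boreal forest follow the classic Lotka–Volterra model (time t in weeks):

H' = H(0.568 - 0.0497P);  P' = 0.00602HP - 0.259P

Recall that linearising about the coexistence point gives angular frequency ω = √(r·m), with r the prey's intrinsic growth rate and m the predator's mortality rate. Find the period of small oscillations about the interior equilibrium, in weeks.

T ≈ 16.4 weeks

Here r = 0.568 and m = 0.259, so r·m = 0.147.
ω = √0.147 = 0.384 per week, hence T = 2π/ω ≈ 16.4 weeks.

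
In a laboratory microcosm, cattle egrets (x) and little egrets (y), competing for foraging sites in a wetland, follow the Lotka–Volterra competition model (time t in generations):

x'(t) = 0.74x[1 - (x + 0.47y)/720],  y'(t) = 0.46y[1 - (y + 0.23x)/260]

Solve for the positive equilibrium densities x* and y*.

Setting both brackets to zero gives the nullclines x + 0.47y = 720 and 0.23x + y = 260.
Substituting y = 260 - 0.23x into the first: x(1 - 0.47·0.23) = 720 - 0.47·260.
So x* = 598/0.892 = 670, and then y* = 260 - 0.23·670 = 106.

x* ≈ 670, y* ≈ 106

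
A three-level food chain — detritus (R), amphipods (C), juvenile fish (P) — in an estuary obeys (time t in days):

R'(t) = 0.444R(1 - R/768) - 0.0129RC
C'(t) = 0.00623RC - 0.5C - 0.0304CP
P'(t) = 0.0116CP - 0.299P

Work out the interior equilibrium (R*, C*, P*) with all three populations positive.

R* ≈ 193, C* ≈ 25.8, P* ≈ 23.1

From dP/dt = 0: 0.0116C* = 0.299, so C* = 25.8.
From dR/dt = 0: 0.444(1 - R*/768) = 0.0129·25.8, giving R* = 768·(1 - 0.749) = 193.
From dC/dt = 0: 0.00623·193 - 0.5 = 0.0304P*, so P* = 0.701/0.0304 = 23.1.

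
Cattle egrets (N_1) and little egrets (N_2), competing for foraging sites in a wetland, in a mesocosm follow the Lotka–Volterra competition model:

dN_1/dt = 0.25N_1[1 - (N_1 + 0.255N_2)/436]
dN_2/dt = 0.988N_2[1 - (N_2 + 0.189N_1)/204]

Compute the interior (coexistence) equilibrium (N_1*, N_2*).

Setting both brackets to zero gives the nullclines N_1 + 0.255N_2 = 436 and 0.189N_1 + N_2 = 204.
Substituting N_2 = 204 - 0.189N_1 into the first: N_1(1 - 0.255·0.189) = 436 - 0.255·204.
So N_1* = 384/0.952 = 403, and then N_2* = 204 - 0.189·403 = 128.

N_1* ≈ 403, N_2* ≈ 128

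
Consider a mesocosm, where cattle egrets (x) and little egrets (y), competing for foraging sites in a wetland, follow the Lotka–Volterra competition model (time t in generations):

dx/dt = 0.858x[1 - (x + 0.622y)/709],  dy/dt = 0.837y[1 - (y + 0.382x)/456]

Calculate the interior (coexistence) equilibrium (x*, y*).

Setting both brackets to zero gives the nullclines x + 0.622y = 709 and 0.382x + y = 456.
Substituting y = 456 - 0.382x into the first: x(1 - 0.622·0.382) = 709 - 0.622·456.
So x* = 425/0.762 = 558, and then y* = 456 - 0.382·558 = 243.

x* ≈ 558, y* ≈ 243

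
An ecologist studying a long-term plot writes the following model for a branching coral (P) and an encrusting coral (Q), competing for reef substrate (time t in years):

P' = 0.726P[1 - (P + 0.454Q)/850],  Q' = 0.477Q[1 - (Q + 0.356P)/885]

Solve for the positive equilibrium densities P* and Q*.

P* ≈ 535, Q* ≈ 695

Setting both brackets to zero gives the nullclines P + 0.454Q = 850 and 0.356P + Q = 885.
Substituting Q = 885 - 0.356P into the first: P(1 - 0.454·0.356) = 850 - 0.454·885.
So P* = 448/0.838 = 535, and then Q* = 885 - 0.356·535 = 695.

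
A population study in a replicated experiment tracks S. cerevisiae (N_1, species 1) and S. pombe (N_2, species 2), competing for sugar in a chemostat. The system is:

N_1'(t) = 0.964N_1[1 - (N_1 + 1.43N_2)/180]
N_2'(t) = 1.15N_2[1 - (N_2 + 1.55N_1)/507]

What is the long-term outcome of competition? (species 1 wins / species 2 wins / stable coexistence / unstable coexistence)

species 2 excludes species 1

Compare the nullcline intercepts: K1/α12 = 180/1.43 = 126 < K2 = 507; K2/α21 = 507/1.55 = 327 > K1 = 180.
Since the inequalities point opposite ways, species 2 can invade but species 1 cannot.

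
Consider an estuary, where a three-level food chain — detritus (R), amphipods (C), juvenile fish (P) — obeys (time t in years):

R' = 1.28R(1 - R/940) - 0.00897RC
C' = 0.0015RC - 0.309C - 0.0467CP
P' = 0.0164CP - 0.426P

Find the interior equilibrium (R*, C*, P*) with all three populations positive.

R* ≈ 769, C* ≈ 26, P* ≈ 18.1

From dP/dt = 0: 0.0164C* = 0.426, so C* = 26.
From dR/dt = 0: 1.28(1 - R*/940) = 0.00897·26, giving R* = 940·(1 - 0.182) = 769.
From dC/dt = 0: 0.0015·769 - 0.309 = 0.0467P*, so P* = 0.844/0.0467 = 18.1.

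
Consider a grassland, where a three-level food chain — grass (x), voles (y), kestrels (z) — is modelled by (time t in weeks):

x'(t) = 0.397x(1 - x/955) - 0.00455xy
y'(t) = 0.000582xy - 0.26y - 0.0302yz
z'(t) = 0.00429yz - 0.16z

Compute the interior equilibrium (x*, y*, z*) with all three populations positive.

From dz/dt = 0: 0.00429y* = 0.16, so y* = 37.3.
From dx/dt = 0: 0.397(1 - x*/955) = 0.00455·37.3, giving x* = 955·(1 - 0.427) = 547.
From dy/dt = 0: 0.000582·547 - 0.26 = 0.0302z*, so z* = 0.0582/0.0302 = 1.93.

x* ≈ 547, y* ≈ 37.3, z* ≈ 1.93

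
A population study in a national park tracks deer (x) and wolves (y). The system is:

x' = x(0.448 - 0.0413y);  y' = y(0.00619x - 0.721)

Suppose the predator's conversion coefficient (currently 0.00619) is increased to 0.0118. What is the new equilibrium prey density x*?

At the interior fixed point, setting dy/dt = 0 with y > 0 fixes x* = (predator death rate)/(xy coefficient) — independent of the other coefficients.
With the change, x* = 0.721/0.0118 = 61.1; it falls from 116.

x* ≈ 61.1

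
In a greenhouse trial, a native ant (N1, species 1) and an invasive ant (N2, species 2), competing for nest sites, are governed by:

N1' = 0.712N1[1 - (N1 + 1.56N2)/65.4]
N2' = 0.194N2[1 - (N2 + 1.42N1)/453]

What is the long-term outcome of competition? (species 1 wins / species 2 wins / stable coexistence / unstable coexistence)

species 2 excludes species 1

Compare the nullcline intercepts: K1/α12 = 65.4/1.56 = 41.9 < K2 = 453; K2/α21 = 453/1.42 = 319 > K1 = 65.4.
Since the inequalities point opposite ways, species 2 can invade but species 1 cannot.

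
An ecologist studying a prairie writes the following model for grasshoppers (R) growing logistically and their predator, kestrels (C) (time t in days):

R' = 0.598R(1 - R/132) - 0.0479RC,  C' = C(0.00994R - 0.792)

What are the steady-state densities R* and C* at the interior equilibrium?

R* ≈ 79.7, C* ≈ 4.95

From dC/dt = 0 with C > 0: 0.00994R* = 0.792, so R* = 79.7.
Substitute into dR/dt = 0: 0.598(1 - 79.7/132) = 0.0479C*.
The bracket is 0.396, giving C* = 0.237/0.0479 = 4.95.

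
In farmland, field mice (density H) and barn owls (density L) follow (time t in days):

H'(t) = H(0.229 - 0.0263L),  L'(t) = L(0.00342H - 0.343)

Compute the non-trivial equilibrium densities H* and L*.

H* ≈ 100, L* ≈ 8.71

Set dL/dt = 0 with L > 0: 0.00342H - 0.343 = 0, so H* = 0.343/0.00342 = 100.
Set dH/dt = 0 with H > 0: 0.229 - 0.0263L = 0, so L* = 0.229/0.0263 = 8.71.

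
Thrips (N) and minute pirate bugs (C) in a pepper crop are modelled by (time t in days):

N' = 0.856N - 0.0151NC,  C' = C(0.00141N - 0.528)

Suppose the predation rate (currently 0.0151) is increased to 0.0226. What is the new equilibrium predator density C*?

At the interior fixed point, setting dN/dt = 0 with N > 0 fixes C* = (prey growth rate)/(NC coefficient) — independent of the other coefficients.
With the change, C* = 0.856/0.0226 = 37.9; it falls from 56.7.

C* ≈ 37.9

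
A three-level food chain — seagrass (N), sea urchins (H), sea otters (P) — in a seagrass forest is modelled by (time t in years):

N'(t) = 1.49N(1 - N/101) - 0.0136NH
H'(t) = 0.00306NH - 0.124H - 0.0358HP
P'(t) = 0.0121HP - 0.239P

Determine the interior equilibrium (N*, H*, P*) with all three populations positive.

N* ≈ 82.8, H* ≈ 19.8, P* ≈ 3.61

From dP/dt = 0: 0.0121H* = 0.239, so H* = 19.8.
From dN/dt = 0: 1.49(1 - N*/101) = 0.0136·19.8, giving N* = 101·(1 - 0.18) = 82.8.
From dH/dt = 0: 0.00306·82.8 - 0.124 = 0.0358P*, so P* = 0.129/0.0358 = 3.61.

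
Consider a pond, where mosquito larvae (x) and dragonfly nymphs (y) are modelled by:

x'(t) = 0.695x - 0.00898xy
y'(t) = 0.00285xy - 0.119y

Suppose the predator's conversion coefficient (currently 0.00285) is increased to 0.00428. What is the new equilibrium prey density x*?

x* ≈ 27.8

At the interior fixed point, setting dy/dt = 0 with y > 0 fixes x* = (predator death rate)/(xy coefficient) — independent of the other coefficients.
With the change, x* = 0.119/0.00428 = 27.8; it falls from 41.8.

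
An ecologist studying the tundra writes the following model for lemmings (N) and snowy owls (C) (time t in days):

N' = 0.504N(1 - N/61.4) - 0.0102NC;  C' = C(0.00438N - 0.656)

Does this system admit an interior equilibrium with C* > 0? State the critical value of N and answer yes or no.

The predator equation gives dC/dt > 0 only when N > 0.656/0.00438 = 150.
Without the predator, N → K = 61.4. Since 61.4 < 150, the predator cannot invade.

Threshold N = 150; K < 150, so no, the predator goes extinct.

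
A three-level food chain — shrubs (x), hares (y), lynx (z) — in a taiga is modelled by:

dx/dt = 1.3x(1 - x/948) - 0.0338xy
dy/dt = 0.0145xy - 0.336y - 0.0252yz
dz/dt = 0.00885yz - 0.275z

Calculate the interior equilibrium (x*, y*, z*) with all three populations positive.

From dz/dt = 0: 0.00885y* = 0.275, so y* = 31.1.
From dx/dt = 0: 1.3(1 - x*/948) = 0.0338·31.1, giving x* = 948·(1 - 0.808) = 182.
From dy/dt = 0: 0.0145·182 - 0.336 = 0.0252z*, so z* = 2.3/0.0252 = 91.4.

x* ≈ 182, y* ≈ 31.1, z* ≈ 91.4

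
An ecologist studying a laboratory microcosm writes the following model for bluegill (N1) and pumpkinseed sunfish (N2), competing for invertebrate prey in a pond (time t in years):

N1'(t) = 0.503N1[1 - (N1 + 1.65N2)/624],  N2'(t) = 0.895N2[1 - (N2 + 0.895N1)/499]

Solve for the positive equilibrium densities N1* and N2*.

N1* ≈ 418, N2* ≈ 125

Setting both brackets to zero gives the nullclines N1 + 1.65N2 = 624 and 0.895N1 + N2 = 499.
Substituting N2 = 499 - 0.895N1 into the first: N1(1 - 1.65·0.895) = 624 - 1.65·499.
So N1* = -199/-0.477 = 418, and then N2* = 499 - 0.895·418 = 125.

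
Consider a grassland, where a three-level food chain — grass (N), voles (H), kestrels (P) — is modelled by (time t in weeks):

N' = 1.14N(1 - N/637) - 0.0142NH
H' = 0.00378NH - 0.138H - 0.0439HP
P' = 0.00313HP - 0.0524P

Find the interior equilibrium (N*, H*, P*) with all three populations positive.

N* ≈ 504, H* ≈ 16.7, P* ≈ 40.3

From dP/dt = 0: 0.00313H* = 0.0524, so H* = 16.7.
From dN/dt = 0: 1.14(1 - N*/637) = 0.0142·16.7, giving N* = 637·(1 - 0.209) = 504.
From dH/dt = 0: 0.00378·504 - 0.138 = 0.0439P*, so P* = 1.77/0.0439 = 40.3.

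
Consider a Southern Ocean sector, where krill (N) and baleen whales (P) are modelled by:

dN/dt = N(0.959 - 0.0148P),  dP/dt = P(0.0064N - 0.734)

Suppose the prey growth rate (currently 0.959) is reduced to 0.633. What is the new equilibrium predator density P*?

P* ≈ 42.8

At the interior fixed point, setting dN/dt = 0 with N > 0 fixes P* = (prey growth rate)/(NP coefficient) — independent of the other coefficients.
With the change, P* = 0.633/0.0148 = 42.8; it falls from 64.8.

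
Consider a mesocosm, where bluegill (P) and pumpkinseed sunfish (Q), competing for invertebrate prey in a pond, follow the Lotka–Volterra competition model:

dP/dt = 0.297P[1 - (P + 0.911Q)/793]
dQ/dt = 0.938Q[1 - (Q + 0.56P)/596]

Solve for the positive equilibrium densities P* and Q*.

Setting both brackets to zero gives the nullclines P + 0.911Q = 793 and 0.56P + Q = 596.
Substituting Q = 596 - 0.56P into the first: P(1 - 0.911·0.56) = 793 - 0.911·596.
So P* = 250/0.49 = 510, and then Q* = 596 - 0.56·510 = 310.

P* ≈ 510, Q* ≈ 310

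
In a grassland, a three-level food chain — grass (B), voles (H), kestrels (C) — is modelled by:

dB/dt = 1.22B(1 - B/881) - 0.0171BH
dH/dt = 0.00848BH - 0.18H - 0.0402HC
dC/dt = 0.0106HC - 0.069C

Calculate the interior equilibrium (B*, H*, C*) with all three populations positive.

B* ≈ 801, H* ≈ 6.51, C* ≈ 164

From dC/dt = 0: 0.0106H* = 0.069, so H* = 6.51.
From dB/dt = 0: 1.22(1 - B*/881) = 0.0171·6.51, giving B* = 881·(1 - 0.0912) = 801.
From dH/dt = 0: 0.00848·801 - 0.18 = 0.0402C*, so C* = 6.61/0.0402 = 164.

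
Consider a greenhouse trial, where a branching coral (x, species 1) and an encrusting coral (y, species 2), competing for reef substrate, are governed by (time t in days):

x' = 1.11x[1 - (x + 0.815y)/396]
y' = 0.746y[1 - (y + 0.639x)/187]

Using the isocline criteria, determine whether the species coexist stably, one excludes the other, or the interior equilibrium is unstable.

Compare the nullcline intercepts: K1/α12 = 396/0.815 = 486 > K2 = 187; K2/α21 = 187/0.639 = 293 < K1 = 396.
Since the inequalities point opposite ways, species 1 can invade but species 2 cannot.

species 1 excludes species 2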